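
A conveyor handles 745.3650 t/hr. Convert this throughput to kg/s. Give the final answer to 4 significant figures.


m_dot = 745.3650 * 1000 / 3600
m_dot = 207.0 kg/s


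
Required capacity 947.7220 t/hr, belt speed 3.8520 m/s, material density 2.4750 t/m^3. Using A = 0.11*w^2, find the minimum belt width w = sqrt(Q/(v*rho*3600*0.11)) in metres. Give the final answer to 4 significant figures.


A_req = 947.7220 / (3.8520 * 2.4750 * 3600) = 0.0276132 m^2
w = sqrt(0.0276132 / 0.11)
w = 0.5010 m


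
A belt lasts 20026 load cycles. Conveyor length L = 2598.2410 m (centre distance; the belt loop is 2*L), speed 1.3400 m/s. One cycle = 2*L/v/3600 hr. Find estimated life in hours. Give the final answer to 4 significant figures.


cycle_time = 2 * 2598.2410 / 1.3400 / 3600 = 1.07721 hr
life = 20026 * 1.07721 = 21570 hours


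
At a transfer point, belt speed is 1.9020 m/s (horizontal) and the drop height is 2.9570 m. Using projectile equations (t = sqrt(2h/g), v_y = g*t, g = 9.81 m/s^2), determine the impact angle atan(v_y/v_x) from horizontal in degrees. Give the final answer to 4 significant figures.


t = sqrt(2*2.9570/9.81) = 0.776437 s
v_y = 9.81 * 0.776437 = 7.61685 m/s
angle = atan(7.61685 / 1.9020) = 75.98 deg


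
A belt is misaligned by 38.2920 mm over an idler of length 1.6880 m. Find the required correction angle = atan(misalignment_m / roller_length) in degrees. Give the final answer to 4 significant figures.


misalign_m = 38.2920 / 1000 = 0.038292 m
angle = atan(0.038292 / 1.6880)
angle = 1.300 deg


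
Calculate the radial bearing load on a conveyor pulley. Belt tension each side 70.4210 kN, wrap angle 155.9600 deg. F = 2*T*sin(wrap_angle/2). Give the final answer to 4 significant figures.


F = 2 * 70.4210 * sin(155.9600/2 deg)
F = 137.8 kN


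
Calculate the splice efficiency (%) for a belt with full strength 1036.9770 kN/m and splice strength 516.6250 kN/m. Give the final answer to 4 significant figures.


Eff = 516.6250 / 1036.9770 * 100
Eff = 49.82 %


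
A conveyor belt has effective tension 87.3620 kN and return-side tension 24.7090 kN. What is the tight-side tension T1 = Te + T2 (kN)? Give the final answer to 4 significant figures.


T1 = Te + T2 = 87.3620 + 24.7090
T1 = 112.1 kN


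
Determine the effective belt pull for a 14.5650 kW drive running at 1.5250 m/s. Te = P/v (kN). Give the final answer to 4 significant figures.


Te = P / v = 14.5650 / 1.5250
Te = 9.551 kN


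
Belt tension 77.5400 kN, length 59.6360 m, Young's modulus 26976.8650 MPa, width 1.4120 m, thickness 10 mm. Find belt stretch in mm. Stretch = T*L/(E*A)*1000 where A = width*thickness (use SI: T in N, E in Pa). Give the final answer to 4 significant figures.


A = 1.4120 * 0.01 = 0.01412 m^2
Stretch = 77.5400*1000 * 59.6360 / (26976.8650e6 * 0.01412) * 1000
Stretch = 12.14 mm


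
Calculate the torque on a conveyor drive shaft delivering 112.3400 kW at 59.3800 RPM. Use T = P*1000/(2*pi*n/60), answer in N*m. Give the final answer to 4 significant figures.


omega = 2*pi*59.3800/60 = 6.21826 rad/s
T = 112.3400*1000 / 6.21826
T = 18070 N*m


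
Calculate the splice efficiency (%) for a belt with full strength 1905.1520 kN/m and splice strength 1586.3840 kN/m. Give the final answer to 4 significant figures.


Eff = 1586.3840 / 1905.1520 * 100
Eff = 83.27 %


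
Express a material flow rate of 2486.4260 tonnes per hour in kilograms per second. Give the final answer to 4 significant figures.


m_dot = 2486.4260 * 1000 / 3600
m_dot = 690.7 kg/s


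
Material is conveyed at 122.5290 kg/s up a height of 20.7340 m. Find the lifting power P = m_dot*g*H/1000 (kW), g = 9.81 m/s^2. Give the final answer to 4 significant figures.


P = 122.5290 * 9.81 * 20.7340 / 1000
P = 24.92 kW


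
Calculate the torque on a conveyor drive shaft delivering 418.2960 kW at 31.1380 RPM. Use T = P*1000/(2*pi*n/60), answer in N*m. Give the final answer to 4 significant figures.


omega = 2*pi*31.1380/60 = 3.26076 rad/s
T = 418.2960*1000 / 3.26076
T = 128300 N*m


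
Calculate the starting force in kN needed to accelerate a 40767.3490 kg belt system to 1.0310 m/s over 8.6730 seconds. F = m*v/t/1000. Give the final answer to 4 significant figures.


F = 40767.3490 * 1.0310 / 8.6730 / 1000
F = 4.846 kN


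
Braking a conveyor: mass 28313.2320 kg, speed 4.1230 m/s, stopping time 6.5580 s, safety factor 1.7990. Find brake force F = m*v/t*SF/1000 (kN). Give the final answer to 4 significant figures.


F = 28313.2320 * 4.1230 / 6.5580 * 1.7990 / 1000
F = 32.02 kN


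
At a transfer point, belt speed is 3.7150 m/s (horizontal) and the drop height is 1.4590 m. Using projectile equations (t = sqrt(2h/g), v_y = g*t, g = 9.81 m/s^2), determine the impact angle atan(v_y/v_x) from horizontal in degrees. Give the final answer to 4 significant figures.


t = sqrt(2*1.4590/9.81) = 0.545391 s
v_y = 9.81 * 0.545391 = 5.35029 m/s
angle = atan(5.35029 / 3.7150) = 55.23 deg


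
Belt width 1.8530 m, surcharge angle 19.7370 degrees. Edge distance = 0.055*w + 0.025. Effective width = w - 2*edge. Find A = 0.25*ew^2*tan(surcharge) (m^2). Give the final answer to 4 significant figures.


edge = 0.055*1.8530 + 0.025 = 0.126915 m
ew = 1.8530 - 2*0.126915 = 1.59917 m
A = 0.25 * 1.59917^2 * tan(19.7370 deg)
A = 0.2294 m^2


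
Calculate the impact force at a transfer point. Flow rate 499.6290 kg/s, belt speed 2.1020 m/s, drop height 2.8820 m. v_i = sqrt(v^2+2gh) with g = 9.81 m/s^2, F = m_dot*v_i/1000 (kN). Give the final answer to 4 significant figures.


v_i = sqrt(2.1020^2 + 2*9.81*2.8820) = 7.8079 m/s
F = 499.6290 * 7.8079 / 1000
F = 3.901 kN


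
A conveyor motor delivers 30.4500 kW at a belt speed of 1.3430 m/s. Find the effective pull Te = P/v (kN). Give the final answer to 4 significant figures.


Te = P / v = 30.4500 / 1.3430
Te = 22.67 kN


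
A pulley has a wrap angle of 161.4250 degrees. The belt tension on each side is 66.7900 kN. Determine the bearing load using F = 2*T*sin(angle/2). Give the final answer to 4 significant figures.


F = 2 * 66.7900 * sin(161.4250/2 deg)
F = 131.8 kN


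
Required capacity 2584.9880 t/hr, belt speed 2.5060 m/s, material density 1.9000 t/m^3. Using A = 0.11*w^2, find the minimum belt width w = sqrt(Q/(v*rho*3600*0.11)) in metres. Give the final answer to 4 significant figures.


A_req = 2584.9880 / (2.5060 * 1.9000 * 3600) = 0.150807 m^2
w = sqrt(0.150807 / 0.11)
w = 1.171 m


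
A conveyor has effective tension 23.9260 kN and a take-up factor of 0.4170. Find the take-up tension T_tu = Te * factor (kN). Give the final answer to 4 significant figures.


T_tu = 23.9260 * 0.4170
T_tu = 9.977 kN


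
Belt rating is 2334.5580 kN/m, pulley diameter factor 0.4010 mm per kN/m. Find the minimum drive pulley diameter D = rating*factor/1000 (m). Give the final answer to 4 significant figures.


D = 2334.5580 * 0.4010 / 1000
D = 0.9362 m


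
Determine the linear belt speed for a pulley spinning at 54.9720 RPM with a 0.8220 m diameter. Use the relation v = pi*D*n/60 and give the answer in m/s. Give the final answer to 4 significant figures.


v = pi * 0.8220 * 54.9720 / 60
v = 2.366 m/s


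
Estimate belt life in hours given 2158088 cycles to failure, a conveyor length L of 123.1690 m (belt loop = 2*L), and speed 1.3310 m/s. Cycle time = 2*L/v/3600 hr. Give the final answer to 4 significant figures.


cycle_time = 2 * 123.1690 / 1.3310 / 3600 = 0.0514104 hr
life = 2158088 * 0.0514104 = 110900 hours


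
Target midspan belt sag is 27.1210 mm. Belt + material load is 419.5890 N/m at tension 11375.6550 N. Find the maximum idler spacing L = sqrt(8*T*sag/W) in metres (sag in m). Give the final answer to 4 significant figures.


sag = 27.1210/1000 = 0.027121 m
L = sqrt(8 * 11375.6550 * 0.027121 / 419.5890)
L = 2.425 m


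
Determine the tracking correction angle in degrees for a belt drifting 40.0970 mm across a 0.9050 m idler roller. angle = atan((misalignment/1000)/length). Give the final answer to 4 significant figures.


misalign_m = 40.0970 / 1000 = 0.040097 m
angle = atan(0.040097 / 0.9050)
angle = 2.537 deg


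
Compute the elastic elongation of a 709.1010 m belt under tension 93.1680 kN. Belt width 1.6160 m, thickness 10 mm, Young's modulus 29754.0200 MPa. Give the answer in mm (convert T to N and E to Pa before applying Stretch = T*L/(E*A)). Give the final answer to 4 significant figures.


A = 1.6160 * 0.01 = 0.01616 m^2
Stretch = 93.1680*1000 * 709.1010 / (29754.0200e6 * 0.01616) * 1000
Stretch = 137.4 mm


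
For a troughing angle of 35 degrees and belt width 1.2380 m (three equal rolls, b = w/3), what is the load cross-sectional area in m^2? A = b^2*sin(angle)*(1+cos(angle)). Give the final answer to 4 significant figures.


b = 1.2380/3 = 0.412667 m
A = 0.412667^2 * sin(35 deg) * (1 + cos(35 deg))
A = 0.1777 m^2


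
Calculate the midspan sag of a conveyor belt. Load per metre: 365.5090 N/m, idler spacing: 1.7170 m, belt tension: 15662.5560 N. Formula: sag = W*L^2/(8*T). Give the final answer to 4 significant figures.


sag = 365.5090 * 1.7170^2 / (8 * 15662.5560)
sag = 0.008600 m


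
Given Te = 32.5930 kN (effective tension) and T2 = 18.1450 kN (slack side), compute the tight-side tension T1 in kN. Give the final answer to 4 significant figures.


T1 = Te + T2 = 32.5930 + 18.1450
T1 = 50.74 kN


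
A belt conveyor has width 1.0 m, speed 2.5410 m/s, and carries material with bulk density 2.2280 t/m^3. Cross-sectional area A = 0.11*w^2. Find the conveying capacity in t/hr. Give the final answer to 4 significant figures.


A = 0.11 * 1.0^2 = 0.11 m^2
C = 0.11 * 2.5410 * 2.2280 * 3600
C = 2242 t/hr


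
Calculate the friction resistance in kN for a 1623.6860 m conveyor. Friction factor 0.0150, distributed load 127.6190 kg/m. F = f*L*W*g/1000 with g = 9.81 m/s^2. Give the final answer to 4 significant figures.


F = 0.0150 * 1623.6860 * 127.6190 * 9.81 / 1000
F = 30.49 kN


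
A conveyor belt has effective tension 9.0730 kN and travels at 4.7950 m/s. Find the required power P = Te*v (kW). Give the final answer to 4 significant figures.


P = Te * v = 9.0730 * 4.7950
P = 43.51 kW


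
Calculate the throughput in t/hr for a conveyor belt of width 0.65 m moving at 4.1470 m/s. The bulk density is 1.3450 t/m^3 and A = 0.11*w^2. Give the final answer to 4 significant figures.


A = 0.11 * 0.65^2 = 0.046475 m^2
C = 0.046475 * 4.1470 * 1.3450 * 3600
C = 933.2 t/hr


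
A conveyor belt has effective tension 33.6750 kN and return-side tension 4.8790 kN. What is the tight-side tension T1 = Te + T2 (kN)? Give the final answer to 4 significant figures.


T1 = Te + T2 = 33.6750 + 4.8790
T1 = 38.55 kN


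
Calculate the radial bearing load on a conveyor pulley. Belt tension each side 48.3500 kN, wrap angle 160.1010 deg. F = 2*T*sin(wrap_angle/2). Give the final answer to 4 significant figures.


F = 2 * 48.3500 * sin(160.1010/2 deg)
F = 95.25 kN


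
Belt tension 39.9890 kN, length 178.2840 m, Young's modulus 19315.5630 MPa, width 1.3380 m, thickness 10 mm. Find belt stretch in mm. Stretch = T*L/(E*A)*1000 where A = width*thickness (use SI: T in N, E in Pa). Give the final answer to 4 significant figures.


A = 1.3380 * 0.01 = 0.01338 m^2
Stretch = 39.9890*1000 * 178.2840 / (19315.5630e6 * 0.01338) * 1000
Stretch = 27.59 mm


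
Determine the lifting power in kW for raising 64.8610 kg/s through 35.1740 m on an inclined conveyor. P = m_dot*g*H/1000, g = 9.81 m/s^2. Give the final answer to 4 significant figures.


P = 64.8610 * 9.81 * 35.1740 / 1000
P = 22.38 kW


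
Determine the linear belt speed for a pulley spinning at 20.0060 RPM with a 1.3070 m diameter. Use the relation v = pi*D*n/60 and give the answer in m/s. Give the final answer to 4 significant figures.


v = pi * 1.3070 * 20.0060 / 60
v = 1.369 m/s


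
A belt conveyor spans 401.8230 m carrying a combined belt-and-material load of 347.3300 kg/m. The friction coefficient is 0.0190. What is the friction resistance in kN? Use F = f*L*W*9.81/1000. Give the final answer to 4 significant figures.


F = 0.0190 * 401.8230 * 347.3300 * 9.81 / 1000
F = 26.01 kN


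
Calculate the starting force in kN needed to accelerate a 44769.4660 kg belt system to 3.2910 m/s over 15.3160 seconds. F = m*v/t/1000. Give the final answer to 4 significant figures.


F = 44769.4660 * 3.2910 / 15.3160 / 1000
F = 9.620 kN


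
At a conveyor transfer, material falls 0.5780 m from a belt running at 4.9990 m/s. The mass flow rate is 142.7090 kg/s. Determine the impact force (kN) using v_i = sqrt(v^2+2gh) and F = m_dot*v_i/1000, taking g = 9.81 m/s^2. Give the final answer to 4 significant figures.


v_i = sqrt(4.9990^2 + 2*9.81*0.5780) = 6.02747 m/s
F = 142.7090 * 6.02747 / 1000
F = 0.8602 kN


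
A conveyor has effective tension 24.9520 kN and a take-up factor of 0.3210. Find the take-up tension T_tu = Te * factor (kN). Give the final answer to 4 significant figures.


T_tu = 24.9520 * 0.3210
T_tu = 8.010 kN


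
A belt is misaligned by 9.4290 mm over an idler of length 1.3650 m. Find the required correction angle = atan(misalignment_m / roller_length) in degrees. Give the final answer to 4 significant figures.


misalign_m = 9.4290 / 1000 = 0.009429 m
angle = atan(0.009429 / 1.3650)
angle = 0.3958 deg


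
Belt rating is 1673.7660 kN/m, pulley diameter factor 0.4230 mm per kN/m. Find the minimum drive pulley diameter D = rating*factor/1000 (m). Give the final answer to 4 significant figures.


D = 1673.7660 * 0.4230 / 1000
D = 0.7080 m


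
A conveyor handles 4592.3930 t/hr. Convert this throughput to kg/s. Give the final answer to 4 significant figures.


m_dot = 4592.3930 * 1000 / 3600
m_dot = 1276 kg/s


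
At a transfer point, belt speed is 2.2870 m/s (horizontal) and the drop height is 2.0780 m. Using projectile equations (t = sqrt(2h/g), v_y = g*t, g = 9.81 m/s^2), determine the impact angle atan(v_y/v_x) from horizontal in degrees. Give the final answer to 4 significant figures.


t = sqrt(2*2.0780/9.81) = 0.650884 s
v_y = 9.81 * 0.650884 = 6.38517 m/s
angle = atan(6.38517 / 2.2870) = 70.29 deg


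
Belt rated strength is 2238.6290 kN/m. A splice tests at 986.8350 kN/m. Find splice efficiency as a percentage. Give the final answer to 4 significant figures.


Eff = 986.8350 / 2238.6290 * 100
Eff = 44.08 %


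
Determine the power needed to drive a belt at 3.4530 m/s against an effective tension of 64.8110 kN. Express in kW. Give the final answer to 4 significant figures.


P = Te * v = 64.8110 * 3.4530
P = 223.8 kW


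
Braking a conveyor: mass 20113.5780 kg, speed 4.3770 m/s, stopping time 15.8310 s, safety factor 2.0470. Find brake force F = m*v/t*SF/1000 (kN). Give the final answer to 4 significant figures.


F = 20113.5780 * 4.3770 / 15.8310 * 2.0470 / 1000
F = 11.38 kN


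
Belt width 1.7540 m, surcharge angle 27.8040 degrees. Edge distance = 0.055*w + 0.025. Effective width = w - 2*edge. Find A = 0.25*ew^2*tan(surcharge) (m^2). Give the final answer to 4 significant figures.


edge = 0.055*1.7540 + 0.025 = 0.12147 m
ew = 1.7540 - 2*0.12147 = 1.51106 m
A = 0.25 * 1.51106^2 * tan(27.8040 deg)
A = 0.3010 m^2


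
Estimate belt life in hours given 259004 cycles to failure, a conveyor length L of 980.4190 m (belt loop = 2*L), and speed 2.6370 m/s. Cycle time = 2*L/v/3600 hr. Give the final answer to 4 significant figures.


cycle_time = 2 * 980.4190 / 2.6370 / 3600 = 0.206552 hr
life = 259004 * 0.206552 = 53500 hours


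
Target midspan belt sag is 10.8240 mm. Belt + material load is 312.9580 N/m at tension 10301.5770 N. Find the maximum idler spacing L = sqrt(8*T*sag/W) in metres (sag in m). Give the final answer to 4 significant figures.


sag = 10.8240/1000 = 0.010824 m
L = sqrt(8 * 10301.5770 * 0.010824 / 312.9580)
L = 1.688 m


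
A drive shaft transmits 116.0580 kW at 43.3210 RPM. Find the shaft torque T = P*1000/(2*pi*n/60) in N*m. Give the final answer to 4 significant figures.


omega = 2*pi*43.3210/60 = 4.53656 rad/s
T = 116.0580*1000 / 4.53656
T = 25580 N*m


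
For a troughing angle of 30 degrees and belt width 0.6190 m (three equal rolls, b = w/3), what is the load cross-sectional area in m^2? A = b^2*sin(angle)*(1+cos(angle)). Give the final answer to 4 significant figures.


b = 0.6190/3 = 0.206333 m
A = 0.206333^2 * sin(30 deg) * (1 + cos(30 deg))
A = 0.03972 m^2


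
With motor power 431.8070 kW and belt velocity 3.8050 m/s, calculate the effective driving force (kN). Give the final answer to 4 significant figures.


Te = P / v = 431.8070 / 3.8050
Te = 113.5 kN


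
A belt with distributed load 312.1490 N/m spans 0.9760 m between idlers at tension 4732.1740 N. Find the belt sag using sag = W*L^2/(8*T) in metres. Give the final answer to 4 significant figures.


sag = 312.1490 * 0.9760^2 / (8 * 4732.1740)
sag = 0.007854 m


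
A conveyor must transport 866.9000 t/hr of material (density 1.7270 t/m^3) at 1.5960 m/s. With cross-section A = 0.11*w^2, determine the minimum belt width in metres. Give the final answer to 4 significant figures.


A_req = 866.9000 / (1.5960 * 1.7270 * 3600) = 0.0873658 m^2
w = sqrt(0.0873658 / 0.11)
w = 0.8912 m


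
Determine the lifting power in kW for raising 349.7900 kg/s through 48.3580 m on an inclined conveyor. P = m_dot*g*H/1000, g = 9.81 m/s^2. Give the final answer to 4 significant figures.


P = 349.7900 * 9.81 * 48.3580 / 1000
P = 165.9 kW


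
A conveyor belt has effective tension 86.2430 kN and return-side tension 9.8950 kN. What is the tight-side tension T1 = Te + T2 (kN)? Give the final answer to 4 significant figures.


T1 = Te + T2 = 86.2430 + 9.8950
T1 = 96.14 kN


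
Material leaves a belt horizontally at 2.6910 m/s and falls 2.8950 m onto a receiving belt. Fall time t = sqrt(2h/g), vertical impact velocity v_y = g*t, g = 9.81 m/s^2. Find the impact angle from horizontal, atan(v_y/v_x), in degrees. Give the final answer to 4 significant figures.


t = sqrt(2*2.8950/9.81) = 0.768254 s
v_y = 9.81 * 0.768254 = 7.53657 m/s
angle = atan(7.53657 / 2.6910) = 70.35 deg


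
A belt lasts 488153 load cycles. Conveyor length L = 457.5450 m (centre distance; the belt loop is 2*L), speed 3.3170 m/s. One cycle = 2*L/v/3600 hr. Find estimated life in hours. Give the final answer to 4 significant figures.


cycle_time = 2 * 457.5450 / 3.3170 / 3600 = 0.076633 hr
life = 488153 * 0.076633 = 37410 hours


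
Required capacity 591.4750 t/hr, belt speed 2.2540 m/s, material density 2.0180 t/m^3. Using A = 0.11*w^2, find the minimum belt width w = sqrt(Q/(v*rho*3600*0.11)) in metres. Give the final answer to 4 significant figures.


A_req = 591.4750 / (2.2540 * 2.0180 * 3600) = 0.0361209 m^2
w = sqrt(0.0361209 / 0.11)
w = 0.5730 m


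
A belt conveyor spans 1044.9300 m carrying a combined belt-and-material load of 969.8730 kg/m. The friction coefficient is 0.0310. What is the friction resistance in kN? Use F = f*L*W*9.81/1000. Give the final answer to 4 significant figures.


F = 0.0310 * 1044.9300 * 969.8730 * 9.81 / 1000
F = 308.2 kN


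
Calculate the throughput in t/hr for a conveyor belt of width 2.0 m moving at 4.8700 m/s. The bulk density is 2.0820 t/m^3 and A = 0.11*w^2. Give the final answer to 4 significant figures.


A = 0.11 * 2.0^2 = 0.44 m^2
C = 0.44 * 4.8700 * 2.0820 * 3600
C = 16060 t/hr


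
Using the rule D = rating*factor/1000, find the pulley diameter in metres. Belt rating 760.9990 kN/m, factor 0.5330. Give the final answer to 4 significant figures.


D = 760.9990 * 0.5330 / 1000
D = 0.4056 m


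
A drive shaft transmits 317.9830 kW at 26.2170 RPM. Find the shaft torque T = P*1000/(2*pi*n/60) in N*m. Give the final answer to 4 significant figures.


omega = 2*pi*26.2170/60 = 2.74544 rad/s
T = 317.9830*1000 / 2.74544
T = 115800 N*m


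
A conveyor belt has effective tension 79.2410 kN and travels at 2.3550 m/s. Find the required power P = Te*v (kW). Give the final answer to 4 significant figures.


P = Te * v = 79.2410 * 2.3550
P = 186.6 kW


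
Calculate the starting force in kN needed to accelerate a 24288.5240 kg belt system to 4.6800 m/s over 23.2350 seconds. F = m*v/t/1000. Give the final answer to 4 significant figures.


F = 24288.5240 * 4.6800 / 23.2350 / 1000
F = 4.892 kN


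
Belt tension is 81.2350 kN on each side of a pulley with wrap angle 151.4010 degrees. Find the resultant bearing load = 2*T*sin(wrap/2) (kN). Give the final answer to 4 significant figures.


F = 2 * 81.2350 * sin(151.4010/2 deg)
F = 157.4 kN


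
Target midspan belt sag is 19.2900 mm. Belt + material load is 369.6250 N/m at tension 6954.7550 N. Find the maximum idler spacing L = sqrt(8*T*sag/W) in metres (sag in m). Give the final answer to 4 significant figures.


sag = 19.2900/1000 = 0.019290 m
L = sqrt(8 * 6954.7550 * 0.019290 / 369.6250)
L = 1.704 m


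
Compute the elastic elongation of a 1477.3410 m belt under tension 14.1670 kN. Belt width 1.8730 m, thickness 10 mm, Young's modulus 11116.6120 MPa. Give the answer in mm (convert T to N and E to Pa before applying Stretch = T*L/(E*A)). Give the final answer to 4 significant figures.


A = 1.8730 * 0.01 = 0.01873 m^2
Stretch = 14.1670*1000 * 1477.3410 / (11116.6120e6 * 0.01873) * 1000
Stretch = 100.5 mm


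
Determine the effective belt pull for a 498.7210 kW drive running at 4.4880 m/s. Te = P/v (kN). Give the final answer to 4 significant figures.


Te = P / v = 498.7210 / 4.4880
Te = 111.1 kN


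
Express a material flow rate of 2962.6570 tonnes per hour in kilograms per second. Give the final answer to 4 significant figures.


m_dot = 2962.6570 * 1000 / 3600
m_dot = 823.0 kg/s


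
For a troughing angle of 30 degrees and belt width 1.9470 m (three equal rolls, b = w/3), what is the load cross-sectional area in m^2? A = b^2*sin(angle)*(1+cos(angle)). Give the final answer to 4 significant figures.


b = 1.9470/3 = 0.649 m
A = 0.649^2 * sin(30 deg) * (1 + cos(30 deg))
A = 0.3930 m^2


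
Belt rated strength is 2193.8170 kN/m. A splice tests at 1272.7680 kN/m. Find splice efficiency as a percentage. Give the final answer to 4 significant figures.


Eff = 1272.7680 / 2193.8170 * 100
Eff = 58.02 %


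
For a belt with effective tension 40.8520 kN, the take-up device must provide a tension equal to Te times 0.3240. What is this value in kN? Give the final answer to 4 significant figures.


T_tu = 40.8520 * 0.3240
T_tu = 13.24 kN


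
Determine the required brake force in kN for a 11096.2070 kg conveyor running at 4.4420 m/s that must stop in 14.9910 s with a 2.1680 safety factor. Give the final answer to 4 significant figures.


F = 11096.2070 * 4.4420 / 14.9910 * 2.1680 / 1000
F = 7.128 kN


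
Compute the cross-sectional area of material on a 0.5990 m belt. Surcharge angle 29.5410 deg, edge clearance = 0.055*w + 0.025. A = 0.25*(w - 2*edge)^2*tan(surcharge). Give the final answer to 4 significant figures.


edge = 0.055*0.5990 + 0.025 = 0.057945 m
ew = 0.5990 - 2*0.057945 = 0.48311 m
A = 0.25 * 0.48311^2 * tan(29.5410 deg)
A = 0.03307 m^2


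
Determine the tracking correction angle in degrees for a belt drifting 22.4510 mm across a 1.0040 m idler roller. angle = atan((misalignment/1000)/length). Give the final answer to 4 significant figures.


misalign_m = 22.4510 / 1000 = 0.022451 m
angle = atan(0.022451 / 1.0040)
angle = 1.281 deg


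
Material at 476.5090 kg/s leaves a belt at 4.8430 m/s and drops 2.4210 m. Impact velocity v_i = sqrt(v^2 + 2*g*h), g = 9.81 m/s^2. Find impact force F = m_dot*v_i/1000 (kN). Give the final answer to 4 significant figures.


v_i = sqrt(4.8430^2 + 2*9.81*2.4210) = 8.42346 m/s
F = 476.5090 * 8.42346 / 1000
F = 4.014 kN


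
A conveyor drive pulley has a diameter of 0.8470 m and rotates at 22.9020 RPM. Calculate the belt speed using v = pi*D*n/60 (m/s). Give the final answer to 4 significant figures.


v = pi * 0.8470 * 22.9020 / 60
v = 1.016 m/s


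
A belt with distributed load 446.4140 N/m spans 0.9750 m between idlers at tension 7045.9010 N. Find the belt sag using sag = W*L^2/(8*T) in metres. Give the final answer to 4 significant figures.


sag = 446.4140 * 0.9750^2 / (8 * 7045.9010)
sag = 0.007529 m


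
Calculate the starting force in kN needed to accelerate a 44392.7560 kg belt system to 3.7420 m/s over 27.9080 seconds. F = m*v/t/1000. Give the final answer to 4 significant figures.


F = 44392.7560 * 3.7420 / 27.9080 / 1000
F = 5.952 kN


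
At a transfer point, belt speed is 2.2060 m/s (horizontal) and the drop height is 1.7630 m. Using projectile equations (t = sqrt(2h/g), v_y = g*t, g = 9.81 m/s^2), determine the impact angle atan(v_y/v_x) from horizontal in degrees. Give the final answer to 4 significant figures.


t = sqrt(2*1.7630/9.81) = 0.599524 s
v_y = 9.81 * 0.599524 = 5.88133 m/s
angle = atan(5.88133 / 2.2060) = 69.44 deg


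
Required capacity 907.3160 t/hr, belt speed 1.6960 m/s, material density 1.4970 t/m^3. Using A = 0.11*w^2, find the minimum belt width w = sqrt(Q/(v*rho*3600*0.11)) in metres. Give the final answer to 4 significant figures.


A_req = 907.3160 / (1.6960 * 1.4970 * 3600) = 0.0992678 m^2
w = sqrt(0.0992678 / 0.11)
w = 0.9500 m


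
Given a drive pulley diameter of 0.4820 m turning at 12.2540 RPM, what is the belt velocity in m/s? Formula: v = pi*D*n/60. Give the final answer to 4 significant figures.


v = pi * 0.4820 * 12.2540 / 60
v = 0.3093 m/s


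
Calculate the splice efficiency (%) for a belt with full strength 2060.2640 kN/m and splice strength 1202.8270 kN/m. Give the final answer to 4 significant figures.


Eff = 1202.8270 / 2060.2640 * 100
Eff = 58.38 %


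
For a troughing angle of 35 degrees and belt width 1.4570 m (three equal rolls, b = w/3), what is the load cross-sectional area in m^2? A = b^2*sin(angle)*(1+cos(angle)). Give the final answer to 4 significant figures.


b = 1.4570/3 = 0.485667 m
A = 0.485667^2 * sin(35 deg) * (1 + cos(35 deg))
A = 0.2461 m^2


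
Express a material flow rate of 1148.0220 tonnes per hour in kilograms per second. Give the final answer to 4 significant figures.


m_dot = 1148.0220 * 1000 / 3600
m_dot = 318.9 kg/s


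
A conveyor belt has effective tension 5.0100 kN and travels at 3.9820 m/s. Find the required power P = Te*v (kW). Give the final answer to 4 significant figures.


P = Te * v = 5.0100 * 3.9820
P = 19.95 kW


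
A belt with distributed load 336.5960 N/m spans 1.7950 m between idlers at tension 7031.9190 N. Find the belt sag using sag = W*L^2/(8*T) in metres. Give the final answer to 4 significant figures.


sag = 336.5960 * 1.7950^2 / (8 * 7031.9190)
sag = 0.01928 m


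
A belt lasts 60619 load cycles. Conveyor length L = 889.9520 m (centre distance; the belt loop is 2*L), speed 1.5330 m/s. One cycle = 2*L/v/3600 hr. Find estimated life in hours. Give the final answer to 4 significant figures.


cycle_time = 2 * 889.9520 / 1.5330 / 3600 = 0.322516 hr
life = 60619 * 0.322516 = 19550 hours


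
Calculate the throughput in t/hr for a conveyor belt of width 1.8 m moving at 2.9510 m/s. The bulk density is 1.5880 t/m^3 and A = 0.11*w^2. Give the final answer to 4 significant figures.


A = 0.11 * 1.8^2 = 0.3564 m^2
C = 0.3564 * 2.9510 * 1.5880 * 3600
C = 6013 t/hr


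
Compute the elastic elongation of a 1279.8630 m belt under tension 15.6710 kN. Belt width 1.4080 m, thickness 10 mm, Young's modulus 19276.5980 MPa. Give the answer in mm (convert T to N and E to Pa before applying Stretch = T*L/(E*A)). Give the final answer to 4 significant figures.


A = 1.4080 * 0.01 = 0.01408 m^2
Stretch = 15.6710*1000 * 1279.8630 / (19276.5980e6 * 0.01408) * 1000
Stretch = 73.90 mm


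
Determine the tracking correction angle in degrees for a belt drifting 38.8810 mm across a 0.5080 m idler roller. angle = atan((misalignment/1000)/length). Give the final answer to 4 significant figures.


misalign_m = 38.8810 / 1000 = 0.038881 m
angle = atan(0.038881 / 0.5080)
angle = 4.377 deg


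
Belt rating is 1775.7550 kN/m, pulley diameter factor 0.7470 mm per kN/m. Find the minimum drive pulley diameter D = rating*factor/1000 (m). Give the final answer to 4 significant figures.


D = 1775.7550 * 0.7470 / 1000
D = 1.326 m


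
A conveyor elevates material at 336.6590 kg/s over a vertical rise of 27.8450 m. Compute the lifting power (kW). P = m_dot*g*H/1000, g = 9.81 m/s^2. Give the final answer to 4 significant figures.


P = 336.6590 * 9.81 * 27.8450 / 1000
P = 91.96 kW


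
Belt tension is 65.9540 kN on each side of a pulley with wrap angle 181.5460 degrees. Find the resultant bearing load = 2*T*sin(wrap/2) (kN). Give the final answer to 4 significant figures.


F = 2 * 65.9540 * sin(181.5460/2 deg)
F = 131.9 kN


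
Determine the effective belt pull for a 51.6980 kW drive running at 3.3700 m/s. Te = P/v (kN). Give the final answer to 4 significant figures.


Te = P / v = 51.6980 / 3.3700
Te = 15.34 kN


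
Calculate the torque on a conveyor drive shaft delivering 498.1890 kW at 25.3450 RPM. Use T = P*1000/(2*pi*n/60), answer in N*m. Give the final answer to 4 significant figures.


omega = 2*pi*25.3450/60 = 2.65412 rad/s
T = 498.1890*1000 / 2.65412
T = 187700 N*m


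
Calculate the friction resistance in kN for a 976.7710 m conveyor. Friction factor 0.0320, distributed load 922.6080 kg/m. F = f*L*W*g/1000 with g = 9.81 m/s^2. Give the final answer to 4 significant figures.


F = 0.0320 * 976.7710 * 922.6080 * 9.81 / 1000
F = 282.9 kN


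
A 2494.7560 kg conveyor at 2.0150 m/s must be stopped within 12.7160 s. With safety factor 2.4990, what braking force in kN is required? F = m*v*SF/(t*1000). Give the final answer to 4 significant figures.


F = 2494.7560 * 2.0150 / 12.7160 * 2.4990 / 1000
F = 0.9879 kN


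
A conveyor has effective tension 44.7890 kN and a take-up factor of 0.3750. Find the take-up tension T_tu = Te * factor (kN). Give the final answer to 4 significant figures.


T_tu = 44.7890 * 0.3750
T_tu = 16.80 kN


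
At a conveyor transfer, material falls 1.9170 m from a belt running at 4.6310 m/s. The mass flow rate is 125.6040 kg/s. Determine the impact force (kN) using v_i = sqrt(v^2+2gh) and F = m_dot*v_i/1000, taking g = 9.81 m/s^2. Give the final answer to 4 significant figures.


v_i = sqrt(4.6310^2 + 2*9.81*1.9170) = 7.6849 m/s
F = 125.6040 * 7.6849 / 1000
F = 0.9653 kN


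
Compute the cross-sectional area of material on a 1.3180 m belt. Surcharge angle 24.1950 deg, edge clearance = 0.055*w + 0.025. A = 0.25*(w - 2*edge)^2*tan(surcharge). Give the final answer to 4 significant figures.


edge = 0.055*1.3180 + 0.025 = 0.09749 m
ew = 1.3180 - 2*0.09749 = 1.12302 m
A = 0.25 * 1.12302^2 * tan(24.1950 deg)
A = 0.1417 m^2


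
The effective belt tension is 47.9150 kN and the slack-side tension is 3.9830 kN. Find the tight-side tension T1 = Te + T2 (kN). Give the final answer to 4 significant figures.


T1 = Te + T2 = 47.9150 + 3.9830
T1 = 51.90 kN


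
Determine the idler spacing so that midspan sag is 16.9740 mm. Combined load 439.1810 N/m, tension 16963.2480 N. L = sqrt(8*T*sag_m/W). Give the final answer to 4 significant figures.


sag = 16.9740/1000 = 0.016974 m
L = sqrt(8 * 16963.2480 * 0.016974 / 439.1810)
L = 2.290 m


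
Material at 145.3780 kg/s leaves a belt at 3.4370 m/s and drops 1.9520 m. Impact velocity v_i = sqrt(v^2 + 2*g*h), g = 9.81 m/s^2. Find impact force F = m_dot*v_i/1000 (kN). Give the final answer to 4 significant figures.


v_i = sqrt(3.4370^2 + 2*9.81*1.9520) = 7.07893 m/s
F = 145.3780 * 7.07893 / 1000
F = 1.029 kN


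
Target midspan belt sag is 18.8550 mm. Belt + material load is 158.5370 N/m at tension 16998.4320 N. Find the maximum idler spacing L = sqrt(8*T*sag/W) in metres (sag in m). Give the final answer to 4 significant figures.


sag = 18.8550/1000 = 0.018855 m
L = sqrt(8 * 16998.4320 * 0.018855 / 158.5370)
L = 4.022 m


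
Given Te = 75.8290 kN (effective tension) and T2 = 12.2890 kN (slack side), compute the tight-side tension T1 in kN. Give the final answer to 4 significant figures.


T1 = Te + T2 = 75.8290 + 12.2890
T1 = 88.12 kN


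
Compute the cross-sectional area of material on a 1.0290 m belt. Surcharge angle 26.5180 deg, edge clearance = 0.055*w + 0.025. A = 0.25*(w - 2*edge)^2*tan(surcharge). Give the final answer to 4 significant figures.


edge = 0.055*1.0290 + 0.025 = 0.081595 m
ew = 1.0290 - 2*0.081595 = 0.86581 m
A = 0.25 * 0.86581^2 * tan(26.5180 deg)
A = 0.09351 m^2


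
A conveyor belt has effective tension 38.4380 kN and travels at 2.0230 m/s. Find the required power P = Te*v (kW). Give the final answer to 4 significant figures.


P = Te * v = 38.4380 * 2.0230
P = 77.76 kW


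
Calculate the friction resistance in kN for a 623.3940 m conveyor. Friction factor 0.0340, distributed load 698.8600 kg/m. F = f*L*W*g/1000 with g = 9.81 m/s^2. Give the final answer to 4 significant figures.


F = 0.0340 * 623.3940 * 698.8600 * 9.81 / 1000
F = 145.3 kN


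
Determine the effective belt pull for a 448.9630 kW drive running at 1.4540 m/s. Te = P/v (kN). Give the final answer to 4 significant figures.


Te = P / v = 448.9630 / 1.4540
Te = 308.8 kN


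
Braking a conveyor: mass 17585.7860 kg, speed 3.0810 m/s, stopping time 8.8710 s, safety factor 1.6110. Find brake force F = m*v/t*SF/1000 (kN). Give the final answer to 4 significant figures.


F = 17585.7860 * 3.0810 / 8.8710 * 1.6110 / 1000
F = 9.840 kN


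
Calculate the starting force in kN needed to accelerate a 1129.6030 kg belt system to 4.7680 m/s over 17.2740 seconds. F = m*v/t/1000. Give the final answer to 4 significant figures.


F = 1129.6030 * 4.7680 / 17.2740 / 1000
F = 0.3118 kN


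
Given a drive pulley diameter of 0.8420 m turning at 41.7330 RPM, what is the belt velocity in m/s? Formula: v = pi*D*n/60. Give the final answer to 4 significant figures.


v = pi * 0.8420 * 41.7330 / 60
v = 1.840 m/s


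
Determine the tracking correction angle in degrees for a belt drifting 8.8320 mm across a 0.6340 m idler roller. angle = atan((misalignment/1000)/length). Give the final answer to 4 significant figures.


misalign_m = 8.8320 / 1000 = 0.008832 m
angle = atan(0.008832 / 0.6340)
angle = 0.7981 deg


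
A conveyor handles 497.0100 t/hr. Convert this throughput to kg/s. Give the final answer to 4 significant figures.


m_dot = 497.0100 * 1000 / 3600
m_dot = 138.1 kg/s


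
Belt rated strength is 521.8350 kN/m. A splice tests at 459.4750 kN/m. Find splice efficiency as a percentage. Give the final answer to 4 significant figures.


Eff = 459.4750 / 521.8350 * 100
Eff = 88.05 %


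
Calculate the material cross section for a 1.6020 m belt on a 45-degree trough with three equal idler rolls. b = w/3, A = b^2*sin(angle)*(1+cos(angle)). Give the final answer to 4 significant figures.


b = 1.6020/3 = 0.534 m
A = 0.534^2 * sin(45 deg) * (1 + cos(45 deg))
A = 0.3442 m^2


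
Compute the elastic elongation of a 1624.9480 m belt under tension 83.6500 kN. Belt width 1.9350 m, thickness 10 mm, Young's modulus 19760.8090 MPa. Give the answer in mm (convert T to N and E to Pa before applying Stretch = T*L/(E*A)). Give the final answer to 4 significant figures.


A = 1.9350 * 0.01 = 0.01935 m^2
Stretch = 83.6500*1000 * 1624.9480 / (19760.8090e6 * 0.01935) * 1000
Stretch = 355.5 mm


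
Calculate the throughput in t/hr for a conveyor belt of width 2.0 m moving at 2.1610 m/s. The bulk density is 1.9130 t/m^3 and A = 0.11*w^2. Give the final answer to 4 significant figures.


A = 0.11 * 2.0^2 = 0.44 m^2
C = 0.44 * 2.1610 * 1.9130 * 3600
C = 6548 t/hr


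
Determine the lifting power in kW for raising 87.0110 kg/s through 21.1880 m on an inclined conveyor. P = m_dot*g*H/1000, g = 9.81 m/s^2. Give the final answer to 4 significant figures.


P = 87.0110 * 9.81 * 21.1880 / 1000
P = 18.09 kW


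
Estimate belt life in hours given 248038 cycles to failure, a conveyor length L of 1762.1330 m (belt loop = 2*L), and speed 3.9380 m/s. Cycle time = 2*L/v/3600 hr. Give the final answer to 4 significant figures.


cycle_time = 2 * 1762.1330 / 3.9380 / 3600 = 0.248594 hr
life = 248038 * 0.248594 = 61660 hours


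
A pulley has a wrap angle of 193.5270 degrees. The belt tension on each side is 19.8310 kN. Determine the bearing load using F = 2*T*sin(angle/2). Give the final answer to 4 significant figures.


F = 2 * 19.8310 * sin(193.5270/2 deg)
F = 39.39 kN


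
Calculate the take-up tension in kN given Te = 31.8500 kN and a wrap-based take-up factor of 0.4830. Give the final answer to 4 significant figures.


T_tu = 31.8500 * 0.4830
T_tu = 15.38 kN


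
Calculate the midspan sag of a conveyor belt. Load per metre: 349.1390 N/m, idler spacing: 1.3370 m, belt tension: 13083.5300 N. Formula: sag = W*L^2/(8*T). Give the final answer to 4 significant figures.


sag = 349.1390 * 1.3370^2 / (8 * 13083.5300)
sag = 0.005963 m


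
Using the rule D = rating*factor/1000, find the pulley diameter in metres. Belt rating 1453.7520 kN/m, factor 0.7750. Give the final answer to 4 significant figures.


D = 1453.7520 * 0.7750 / 1000
D = 1.127 m


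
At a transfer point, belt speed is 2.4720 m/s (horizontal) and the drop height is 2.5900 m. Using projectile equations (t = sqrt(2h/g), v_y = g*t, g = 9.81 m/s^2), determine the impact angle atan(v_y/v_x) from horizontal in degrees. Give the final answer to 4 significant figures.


t = sqrt(2*2.5900/9.81) = 0.726659 s
v_y = 9.81 * 0.726659 = 7.12852 m/s
angle = atan(7.12852 / 2.4720) = 70.87 deg


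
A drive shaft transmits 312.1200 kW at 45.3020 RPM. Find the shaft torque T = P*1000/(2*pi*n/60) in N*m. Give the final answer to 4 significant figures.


omega = 2*pi*45.3020/60 = 4.74401 rad/s
T = 312.1200*1000 / 4.74401
T = 65790 N*m


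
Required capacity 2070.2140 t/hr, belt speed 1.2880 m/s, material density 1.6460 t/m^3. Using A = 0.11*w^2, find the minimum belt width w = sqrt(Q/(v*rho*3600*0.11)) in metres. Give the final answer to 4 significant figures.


A_req = 2070.2140 / (1.2880 * 1.6460 * 3600) = 0.271248 m^2
w = sqrt(0.271248 / 0.11)
w = 1.570 m


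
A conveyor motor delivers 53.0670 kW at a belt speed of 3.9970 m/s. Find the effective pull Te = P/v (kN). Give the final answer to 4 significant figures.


Te = P / v = 53.0670 / 3.9970
Te = 13.28 kN


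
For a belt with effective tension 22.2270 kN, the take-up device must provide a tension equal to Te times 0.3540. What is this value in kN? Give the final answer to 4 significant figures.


T_tu = 22.2270 * 0.3540
T_tu = 7.868 kN


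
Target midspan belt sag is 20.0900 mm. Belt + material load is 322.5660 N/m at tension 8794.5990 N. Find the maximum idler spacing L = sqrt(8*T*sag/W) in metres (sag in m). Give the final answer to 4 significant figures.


sag = 20.0900/1000 = 0.020090 m
L = sqrt(8 * 8794.5990 * 0.020090 / 322.5660)
L = 2.093 m


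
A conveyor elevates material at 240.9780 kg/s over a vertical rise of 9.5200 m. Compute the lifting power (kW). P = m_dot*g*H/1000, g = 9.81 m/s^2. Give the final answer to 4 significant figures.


P = 240.9780 * 9.81 * 9.5200 / 1000
P = 22.51 kW


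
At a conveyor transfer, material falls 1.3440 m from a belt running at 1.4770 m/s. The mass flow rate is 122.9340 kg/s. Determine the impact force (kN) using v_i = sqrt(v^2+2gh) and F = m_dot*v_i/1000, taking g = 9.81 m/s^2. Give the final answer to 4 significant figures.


v_i = sqrt(1.4770^2 + 2*9.81*1.3440) = 5.3433 m/s
F = 122.9340 * 5.3433 / 1000
F = 0.6569 kN


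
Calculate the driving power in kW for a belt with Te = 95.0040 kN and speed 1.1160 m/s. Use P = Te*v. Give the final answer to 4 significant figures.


P = Te * v = 95.0040 * 1.1160
P = 106.0 kW
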